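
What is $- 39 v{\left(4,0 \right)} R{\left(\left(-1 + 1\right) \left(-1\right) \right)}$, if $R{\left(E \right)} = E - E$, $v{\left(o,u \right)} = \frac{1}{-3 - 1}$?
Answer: $0$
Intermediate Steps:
$v{\left(o,u \right)} = - \frac{1}{4}$ ($v{\left(o,u \right)} = \frac{1}{-4} = - \frac{1}{4}$)
$R{\left(E \right)} = 0$
$- 39 v{\left(4,0 \right)} R{\left(\left(-1 + 1\right) \left(-1\right) \right)} = \left(-39\right) \left(- \frac{1}{4}\right) 0 = \frac{39}{4} \cdot 0 = 0$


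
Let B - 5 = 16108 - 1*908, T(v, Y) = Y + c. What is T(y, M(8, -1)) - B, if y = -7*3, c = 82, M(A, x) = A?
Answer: -15115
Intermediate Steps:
y = -21
T(v, Y) = 82 + Y (T(v, Y) = Y + 82 = 82 + Y)
B = 15205 (B = 5 + (16108 - 1*908) = 5 + (16108 - 908) = 5 + 15200 = 15205)
T(y, M(8, -1)) - B = (82 + 8) - 1*15205 = 90 - 15205 = -15115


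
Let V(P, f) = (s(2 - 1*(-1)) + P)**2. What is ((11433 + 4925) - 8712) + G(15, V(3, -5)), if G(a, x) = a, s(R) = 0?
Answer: 7661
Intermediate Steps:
V(P, f) = P**2 (V(P, f) = (0 + P)**2 = P**2)
((11433 + 4925) - 8712) + G(15, V(3, -5)) = ((11433 + 4925) - 8712) + 15 = (16358 - 8712) + 15 = 7646 + 15 = 7661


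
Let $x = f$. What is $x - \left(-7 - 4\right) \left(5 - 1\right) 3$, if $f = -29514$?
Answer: $-29382$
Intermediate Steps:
$x = -29514$
$x - \left(-7 - 4\right) \left(5 - 1\right) 3 = -29514 - \left(-7 - 4\right) \left(5 - 1\right) 3 = -29514 - - 11 \cdot 4 \cdot 3 = -29514 - \left(-11\right) 12 = -29514 - -132 = -29514 + 132 = -29382$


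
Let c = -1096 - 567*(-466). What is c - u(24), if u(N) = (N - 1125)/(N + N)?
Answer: 4210383/16 ≈ 2.6315e+5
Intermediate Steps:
c = 263126 (c = -1096 + 264222 = 263126)
u(N) = (-1125 + N)/(2*N) (u(N) = (-1125 + N)/((2*N)) = (-1125 + N)*(1/(2*N)) = (-1125 + N)/(2*N))
c - u(24) = 263126 - (-1125 + 24)/(2*24) = 263126 - (-1101)/(2*24) = 263126 - 1*(-367/16) = 263126 + 367/16 = 4210383/16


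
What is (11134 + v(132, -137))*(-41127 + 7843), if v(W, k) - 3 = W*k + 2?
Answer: 231157380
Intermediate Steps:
v(W, k) = 5 + W*k (v(W, k) = 3 + (W*k + 2) = 3 + (2 + W*k) = 5 + W*k)
(11134 + v(132, -137))*(-41127 + 7843) = (11134 + (5 + 132*(-137)))*(-41127 + 7843) = (11134 + (5 - 18084))*(-33284) = (11134 - 18079)*(-33284) = -6945*(-33284) = 231157380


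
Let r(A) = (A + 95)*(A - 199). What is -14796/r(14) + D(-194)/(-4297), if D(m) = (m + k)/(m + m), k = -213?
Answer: 24660216701/33619813940 ≈ 0.73350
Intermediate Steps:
D(m) = (-213 + m)/(2*m) (D(m) = (m - 213)/(m + m) = (-213 + m)/((2*m)) = (-213 + m)*(1/(2*m)) = (-213 + m)/(2*m))
r(A) = (-199 + A)*(95 + A) (r(A) = (95 + A)*(-199 + A) = (-199 + A)*(95 + A))
-14796/r(14) + D(-194)/(-4297) = -14796/(-18905 + 14² - 104*14) + ((½)*(-213 - 194)/(-194))/(-4297) = -14796/(-18905 + 196 - 1456) + ((½)*(-1/194)*(-407))*(-1/4297) = -14796/(-20165) + (407/388)*(-1/4297) = -14796*(-1/20165) - 407/1667236 = 14796/20165 - 407/1667236 = 24660216701/33619813940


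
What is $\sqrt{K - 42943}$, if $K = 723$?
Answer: $2 i \sqrt{10555} \approx 205.48 i$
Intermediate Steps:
$\sqrt{K - 42943} = \sqrt{723 - 42943} = \sqrt{-42220} = 2 i \sqrt{10555}$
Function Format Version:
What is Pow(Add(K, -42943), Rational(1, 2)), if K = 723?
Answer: Mul(2, I, Pow(10555, Rational(1, 2))) ≈ Mul(205.48, I)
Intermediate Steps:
Pow(Add(K, -42943), Rational(1, 2)) = Pow(Add(723, -42943), Rational(1, 2)) = Pow(-42220, Rational(1, 2)) = Mul(2, I, Pow(10555, Rational(1, 2)))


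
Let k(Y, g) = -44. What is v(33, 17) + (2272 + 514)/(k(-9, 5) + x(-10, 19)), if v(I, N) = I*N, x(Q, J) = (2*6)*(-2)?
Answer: 17681/34 ≈ 520.03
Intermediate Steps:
x(Q, J) = -24 (x(Q, J) = 12*(-2) = -24)
v(33, 17) + (2272 + 514)/(k(-9, 5) + x(-10, 19)) = 33*17 + (2272 + 514)/(-44 - 24) = 561 + 2786/(-68) = 561 + 2786*(-1/68) = 561 - 1393/34 = 17681/34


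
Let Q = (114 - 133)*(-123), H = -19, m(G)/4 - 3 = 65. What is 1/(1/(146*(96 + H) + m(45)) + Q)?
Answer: 11514/26908219 ≈ 0.00042790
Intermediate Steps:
m(G) = 272 (m(G) = 12 + 4*65 = 12 + 260 = 272)
Q = 2337 (Q = -19*(-123) = 2337)
1/(1/(146*(96 + H) + m(45)) + Q) = 1/(1/(146*(96 - 19) + 272) + 2337) = 1/(1/(146*77 + 272) + 2337) = 1/(1/(11242 + 272) + 2337) = 1/(1/11514 + 2337) = 1/(26908219/11514) = 11514/26908219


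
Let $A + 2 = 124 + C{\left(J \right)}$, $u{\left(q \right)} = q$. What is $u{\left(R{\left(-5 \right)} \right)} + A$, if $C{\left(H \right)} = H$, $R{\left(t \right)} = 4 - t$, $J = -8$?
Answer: $123$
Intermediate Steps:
$A = 114$ ($A = -2 + \left(124 - 8\right) = -2 + 116 = 114$)
$u{\left(R{\left(-5 \right)} \right)} + A = \left(4 - -5\right) + 114 = \left(4 + 5\right) + 114 = 9 + 114 = 123$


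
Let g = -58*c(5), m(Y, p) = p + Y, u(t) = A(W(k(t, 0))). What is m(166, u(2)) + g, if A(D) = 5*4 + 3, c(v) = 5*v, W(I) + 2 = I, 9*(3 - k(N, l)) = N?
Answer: -1261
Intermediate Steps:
k(N, l) = 3 - N/9
W(I) = -2 + I
A(D) = 23 (A(D) = 20 + 3 = 23)
u(t) = 23
m(Y, p) = Y + p
g = -1450 (g = -290*5 = -58*25 = -1450)
m(166, u(2)) + g = (166 + 23) - 1450 = 189 - 1450 = -1261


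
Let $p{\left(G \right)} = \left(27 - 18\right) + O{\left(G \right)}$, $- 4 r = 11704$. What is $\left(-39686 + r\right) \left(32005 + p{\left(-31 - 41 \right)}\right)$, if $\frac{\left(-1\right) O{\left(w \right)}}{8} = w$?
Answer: $-1388725080$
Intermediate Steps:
$r = -2926$ ($r = \left(- \frac{1}{4}\right) 11704 = -2926$)
$O{\left(w \right)} = - 8 w$
$p{\left(G \right)} = 9 - 8 G$ ($p{\left(G \right)} = \left(27 - 18\right) - 8 G = 9 - 8 G$)
$\left(-39686 + r\right) \left(32005 + p{\left(-31 - 41 \right)}\right) = \left(-39686 - 2926\right) \left(32005 - \left(-9 + 8 \left(-31 - 41\right)\right)\right) = - 42612 \left(32005 - \left(-9 + 8 \left(-31 - 41\right)\right)\right) = - 42612 \left(32005 + \left(9 - -576\right)\right) = - 42612 \left(32005 + \left(9 + 576\right)\right) = - 42612 \left(32005 + 585\right) = \left(-42612\right) 32590 = -1388725080$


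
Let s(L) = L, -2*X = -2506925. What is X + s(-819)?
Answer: 2505287/2 ≈ 1.2526e+6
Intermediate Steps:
X = 2506925/2 (X = -½*(-2506925) = 2506925/2 ≈ 1.2535e+6)
X + s(-819) = 2506925/2 - 819 = 2505287/2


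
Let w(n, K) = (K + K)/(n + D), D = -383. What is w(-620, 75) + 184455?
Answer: 185008215/1003 ≈ 1.8445e+5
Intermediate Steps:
w(n, K) = 2*K/(-383 + n) (w(n, K) = (K + K)/(n - 383) = (2*K)/(-383 + n) = 2*K/(-383 + n))
w(-620, 75) + 184455 = 2*75/(-383 - 620) + 184455 = 2*75/(-1003) + 184455 = 2*75*(-1/1003) + 184455 = -150/1003 + 184455 = 185008215/1003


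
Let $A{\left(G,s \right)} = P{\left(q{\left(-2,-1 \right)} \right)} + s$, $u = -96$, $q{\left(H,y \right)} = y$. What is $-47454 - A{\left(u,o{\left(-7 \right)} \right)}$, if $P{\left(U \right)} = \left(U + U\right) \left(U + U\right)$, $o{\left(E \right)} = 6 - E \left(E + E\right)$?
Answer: $-47366$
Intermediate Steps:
$o{\left(E \right)} = 6 - 2 E^{2}$ ($o{\left(E \right)} = 6 - E 2 E = 6 - 2 E^{2}$)
$P{\left(U \right)} = 4 U^{2}$ ($P{\left(U \right)} = 2 U 2 U = 4 U^{2}$)
$A{\left(G,s \right)} = 4 + s$ ($A{\left(G,s \right)} = 4 \left(-1\right)^{2} + s = 4 \cdot 1 + s = 4 + s$)
$-47454 - A{\left(u,o{\left(-7 \right)} \right)} = -47454 - \left(4 + \left(6 - 2 \left(-7\right)^{2}\right)\right) = -47454 - \left(4 + \left(6 - 98\right)\right) = -47454 - \left(4 - 92\right) = -47454 - -88 = -47454 + 88 = -47366$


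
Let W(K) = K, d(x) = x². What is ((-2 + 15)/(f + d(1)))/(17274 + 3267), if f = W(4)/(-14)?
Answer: 91/102705 ≈ 0.00088603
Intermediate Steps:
f = -2/7 (f = 4/(-14) = 4*(-1/14) = -2/7 ≈ -0.28571)
((-2 + 15)/(f + d(1)))/(17274 + 3267) = ((-2 + 15)/(-2/7 + 1²))/(17274 + 3267) = (13/(-2/7 + 1))/20541 = (13/(5/7))/20541 = (13*(7/5))/20541 = (1/20541)*(91/5) = 91/102705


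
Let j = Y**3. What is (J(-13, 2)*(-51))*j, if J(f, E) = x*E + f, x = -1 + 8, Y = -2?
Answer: 408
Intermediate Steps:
x = 7
j = -8 (j = (-2)**3 = -8)
J(f, E) = f + 7*E (J(f, E) = 7*E + f = f + 7*E)
(J(-13, 2)*(-51))*j = ((-13 + 7*2)*(-51))*(-8) = ((-13 + 14)*(-51))*(-8) = (1*(-51))*(-8) = -51*(-8) = 408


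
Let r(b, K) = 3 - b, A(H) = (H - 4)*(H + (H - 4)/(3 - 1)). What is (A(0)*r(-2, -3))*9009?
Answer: 360360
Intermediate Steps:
A(H) = (-4 + H)*(-2 + 3*H/2) (A(H) = (-4 + H)*(H + (-4 + H)/2) = (-4 + H)*(H + (-4 + H)*(½)) = (-4 + H)*(H + (-2 + H/2)) = (-4 + H)*(-2 + 3*H/2))
(A(0)*r(-2, -3))*9009 = ((8 - 8*0 + (3/2)*0²)*(3 - 1*(-2)))*9009 = ((8 + 0 + (3/2)*0)*(3 + 2))*9009 = ((8 + 0 + 0)*5)*9009 = (8*5)*9009 = 40*9009 = 360360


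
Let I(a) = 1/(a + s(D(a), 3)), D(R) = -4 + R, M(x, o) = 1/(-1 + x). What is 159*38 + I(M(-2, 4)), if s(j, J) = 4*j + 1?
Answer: 302097/50 ≈ 6041.9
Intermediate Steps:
s(j, J) = 1 + 4*j
I(a) = 1/(-15 + 5*a) (I(a) = 1/(a + (1 + 4*(-4 + a))) = 1/(a + (1 + (-16 + 4*a))) = 1/(a + (-15 + 4*a)) = 1/(-15 + 5*a))
159*38 + I(M(-2, 4)) = 159*38 + 1/(5*(-3 + 1/(-1 - 2))) = 6042 + 1/(5*(-3 + 1/(-3))) = 6042 + 1/(5*(-3 - ⅓)) = 6042 + 1/(5*(-10/3)) = 6042 + (⅕)*(-3/10) = 6042 - 3/50 = 302097/50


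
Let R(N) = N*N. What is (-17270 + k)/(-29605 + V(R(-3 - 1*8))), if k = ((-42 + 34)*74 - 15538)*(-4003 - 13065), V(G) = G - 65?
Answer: -275289570/29549 ≈ -9316.4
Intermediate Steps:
R(N) = N**2
V(G) = -65 + G
k = 275306840 (k = (-8*74 - 15538)*(-17068) = (-592 - 15538)*(-17068) = -16130*(-17068) = 275306840)
(-17270 + k)/(-29605 + V(R(-3 - 1*8))) = (-17270 + 275306840)/(-29605 + (-65 + (-3 - 1*8)**2)) = 275289570/(-29605 + (-65 + (-3 - 8)**2)) = 275289570/(-29605 + (-65 + (-11)**2)) = 275289570/(-29605 + (-65 + 121)) = 275289570/(-29605 + 56) = 275289570/(-29549) = 275289570*(-1/29549) = -275289570/29549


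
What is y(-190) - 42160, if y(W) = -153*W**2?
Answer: -5565460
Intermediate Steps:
y(-190) - 42160 = -153*(-190)**2 - 42160 = -153*36100 - 42160 = -5523300 - 42160 = -5565460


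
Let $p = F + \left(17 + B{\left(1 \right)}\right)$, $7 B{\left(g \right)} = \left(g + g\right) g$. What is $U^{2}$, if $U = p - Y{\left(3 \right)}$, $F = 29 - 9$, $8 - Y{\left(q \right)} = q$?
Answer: $\frac{51076}{49} \approx 1042.4$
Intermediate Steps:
$B{\left(g \right)} = \frac{2 g^{2}}{7}$ ($B{\left(g \right)} = \frac{\left(g + g\right) g}{7} = \frac{2 g g}{7} = \frac{2 g^{2}}{7}$)
$Y{\left(q \right)} = 8 - q$
$F = 20$
$p = \frac{261}{7}$ ($p = 20 + \left(17 + \frac{2 \cdot 1^{2}}{7}\right) = 20 + \left(17 + \frac{2}{7} \cdot 1\right) = 20 + \left(17 + \frac{2}{7}\right) = 20 + \frac{121}{7} = \frac{261}{7} \approx 37.286$)
$U = \frac{226}{7}$ ($U = \frac{261}{7} - \left(8 - 3\right) = \frac{261}{7} - 5 = \frac{226}{7} \approx 32.286$)
$U^{2} = \left(\frac{226}{7}\right)^{2} = \frac{51076}{49}$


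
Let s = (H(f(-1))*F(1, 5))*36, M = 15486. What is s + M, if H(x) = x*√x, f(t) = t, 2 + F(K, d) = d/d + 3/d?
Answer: 15486 + 72*I/5 ≈ 15486.0 + 14.4*I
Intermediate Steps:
F(K, d) = -1 + 3/d (F(K, d) = -2 + (d/d + 3/d) = -2 + (1 + 3/d) = -1 + 3/d)
H(x) = x^(3/2)
s = 72*I/5 (s = ((-1)^(3/2)*((3 - 1*5)/5))*36 = ((-I)*((3 - 5)/5))*36 = ((-I)*((⅕)*(-2)))*36 = (-I*(-⅖))*36 = (2*I/5)*36 = 72*I/5 ≈ 14.4*I)
s + M = 72*I/5 + 15486 = 15486 + 72*I/5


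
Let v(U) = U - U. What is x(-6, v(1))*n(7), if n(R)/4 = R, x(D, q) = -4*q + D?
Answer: -168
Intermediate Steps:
v(U) = 0
x(D, q) = D - 4*q
n(R) = 4*R
x(-6, v(1))*n(7) = (-6 - 4*0)*(4*7) = (-6 + 0)*28 = -6*28 = -168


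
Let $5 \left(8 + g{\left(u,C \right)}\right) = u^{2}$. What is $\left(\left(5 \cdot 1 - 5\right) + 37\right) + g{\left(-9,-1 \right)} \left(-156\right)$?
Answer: $- \frac{6211}{5} \approx -1242.2$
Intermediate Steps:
$g{\left(u,C \right)} = -8 + \frac{u^{2}}{5}$
$\left(\left(5 \cdot 1 - 5\right) + 37\right) + g{\left(-9,-1 \right)} \left(-156\right) = \left(\left(5 \cdot 1 - 5\right) + 37\right) + \left(-8 + \frac{\left(-9\right)^{2}}{5}\right) \left(-156\right) = \left(\left(5 - 5\right) + 37\right) + \left(-8 + \frac{1}{5} \cdot 81\right) \left(-156\right) = \left(0 + 37\right) + \left(-8 + \frac{81}{5}\right) \left(-156\right) = 37 + \frac{41}{5} \left(-156\right) = 37 - \frac{6396}{5} = - \frac{6211}{5}$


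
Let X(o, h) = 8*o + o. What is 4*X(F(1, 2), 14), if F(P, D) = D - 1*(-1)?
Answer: 108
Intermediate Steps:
F(P, D) = 1 + D (F(P, D) = D + 1 = 1 + D)
X(o, h) = 9*o
4*X(F(1, 2), 14) = 4*(9*(1 + 2)) = 4*(9*3) = 4*27 = 108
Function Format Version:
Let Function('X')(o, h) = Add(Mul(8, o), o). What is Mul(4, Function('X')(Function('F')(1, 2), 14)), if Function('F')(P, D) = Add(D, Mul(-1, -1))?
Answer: 108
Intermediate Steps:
Function('F')(P, D) = Add(1, D) (Function('F')(P, D) = Add(D, 1) = Add(1, D))
Function('X')(o, h) = Mul(9, o)
Mul(4, Function('X')(Function('F')(1, 2), 14)) = Mul(4, Mul(9, Add(1, 2))) = Mul(4, Mul(9, 3)) = Mul(4, 27) = 108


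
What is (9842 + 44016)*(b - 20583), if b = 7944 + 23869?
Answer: 604825340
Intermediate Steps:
b = 31813
(9842 + 44016)*(b - 20583) = (9842 + 44016)*(31813 - 20583) = 53858*11230 = 604825340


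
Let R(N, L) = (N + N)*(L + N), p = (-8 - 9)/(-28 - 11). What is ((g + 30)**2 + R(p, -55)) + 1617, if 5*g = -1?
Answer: 93445346/38025 ≈ 2457.5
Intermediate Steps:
g = -1/5 (g = (1/5)*(-1) = -1/5 ≈ -0.20000)
p = 17/39 (p = -17/(-39) = -17*(-1/39) = 17/39 ≈ 0.43590)
R(N, L) = 2*N*(L + N) (R(N, L) = (2*N)*(L + N) = 2*N*(L + N))
((g + 30)**2 + R(p, -55)) + 1617 = ((-1/5 + 30)**2 + 2*(17/39)*(-55 + 17/39)) + 1617 = ((149/5)**2 + 2*(17/39)*(-2128/39)) + 1617 = (22201/25 - 72352/1521) + 1617 = 31958921/38025 + 1617 = 93445346/38025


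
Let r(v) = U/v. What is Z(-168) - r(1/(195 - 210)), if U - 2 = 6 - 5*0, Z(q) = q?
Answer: -48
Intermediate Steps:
U = 8 (U = 2 + (6 - 5*0) = 2 + (6 - 1*0) = 2 + (6 + 0) = 2 + 6 = 8)
r(v) = 8/v
Z(-168) - r(1/(195 - 210)) = -168 - 8/(1/(195 - 210)) = -168 - 8/(1/(-15)) = -168 - 8/(-1/15) = -168 - 8*(-15) = -168 - 1*(-120) = -168 + 120 = -48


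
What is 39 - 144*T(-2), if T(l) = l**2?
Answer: -537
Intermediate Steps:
39 - 144*T(-2) = 39 - 144*(-2)**2 = 39 - 144*4 = 39 - 576 = -537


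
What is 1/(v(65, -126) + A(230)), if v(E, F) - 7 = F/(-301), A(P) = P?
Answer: 43/10209 ≈ 0.0042120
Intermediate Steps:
v(E, F) = 7 - F/301 (v(E, F) = 7 + F/(-301) = 7 + F*(-1/301) = 7 - F/301)
1/(v(65, -126) + A(230)) = 1/((7 - 1/301*(-126)) + 230) = 1/((7 + 18/43) + 230) = 1/(319/43 + 230) = 1/(10209/43) = 43/10209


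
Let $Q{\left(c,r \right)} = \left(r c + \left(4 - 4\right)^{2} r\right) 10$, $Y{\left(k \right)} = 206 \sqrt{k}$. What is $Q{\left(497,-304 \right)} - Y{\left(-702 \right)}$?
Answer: $-1510880 - 618 i \sqrt{78} \approx -1.5109 \cdot 10^{6} - 5458.0 i$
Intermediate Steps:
$Q{\left(c,r \right)} = 10 c r$ ($Q{\left(c,r \right)} = \left(c r + 0^{2} r\right) 10 = \left(c r + 0 r\right) 10 = \left(c r + 0\right) 10 = c r 10 = 10 c r$)
$Q{\left(497,-304 \right)} - Y{\left(-702 \right)} = 10 \cdot 497 \left(-304\right) - 206 \sqrt{-702} = -1510880 - 206 \cdot 3 i \sqrt{78} = -1510880 - 618 i \sqrt{78}$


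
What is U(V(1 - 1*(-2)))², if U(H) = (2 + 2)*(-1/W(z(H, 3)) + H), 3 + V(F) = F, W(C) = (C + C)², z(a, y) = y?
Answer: 1/81 ≈ 0.012346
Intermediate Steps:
W(C) = 4*C² (W(C) = (2*C)² = 4*C²)
V(F) = -3 + F
U(H) = -⅑ + 4*H (U(H) = (2 + 2)*(-1/(4*3²) + H) = 4*(-1/(4*9) + H) = 4*(-1/36 + H) = -⅑ + 4*H)
U(V(1 - 1*(-2)))² = (-⅑ + 4*(-3 + (1 - 1*(-2))))² = (-⅑ + 4*(-3 + (1 + 2)))² = (-⅑ + 4*(-3 + 3))² = (-⅑ + 4*0)² = (-⅑ + 0)² = (-⅑)² = 1/81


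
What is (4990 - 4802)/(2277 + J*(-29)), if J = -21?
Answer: 94/1443 ≈ 0.065142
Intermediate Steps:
(4990 - 4802)/(2277 + J*(-29)) = (4990 - 4802)/(2277 - 21*(-29)) = 188/(2277 + 609) = 188/2886 = 188*(1/2886) = 94/1443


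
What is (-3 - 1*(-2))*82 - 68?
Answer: -150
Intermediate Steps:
(-3 - 1*(-2))*82 - 68 = (-3 + 2)*82 - 68 = -1*82 - 68 = -82 - 68 = -150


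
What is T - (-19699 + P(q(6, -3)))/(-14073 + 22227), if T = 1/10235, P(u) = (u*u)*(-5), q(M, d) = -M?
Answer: 203469719/83456190 ≈ 2.4380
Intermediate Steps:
P(u) = -5*u² (P(u) = u²*(-5) = -5*u²)
T = 1/10235 ≈ 9.7704e-5
T - (-19699 + P(q(6, -3)))/(-14073 + 22227) = 1/10235 - (-19699 - 5*(-1*6)²)/(-14073 + 22227) = 1/10235 - (-19699 - 5*(-6)²)/8154 = 1/10235 - (-19699 - 5*36)/8154 = 1/10235 - (-19699 - 180)/8154 = 1/10235 - (-19879)/8154 = 1/10235 - 1*(-19879/8154) = 1/10235 + 19879/8154 = 203469719/83456190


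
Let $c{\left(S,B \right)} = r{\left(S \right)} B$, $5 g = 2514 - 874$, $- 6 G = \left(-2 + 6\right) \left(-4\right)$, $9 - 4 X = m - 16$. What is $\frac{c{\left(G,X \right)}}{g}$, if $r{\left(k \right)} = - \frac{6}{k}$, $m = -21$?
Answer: $- \frac{207}{2624} \approx -0.078887$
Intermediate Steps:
$X = \frac{23}{2}$ ($X = \frac{9}{4} - \frac{-21 - 16}{4} = \frac{9}{4} - - \frac{37}{4} = \frac{9}{4} + \frac{37}{4} = \frac{23}{2} \approx 11.5$)
$G = \frac{8}{3}$ ($G = - \frac{\left(-2 + 6\right) \left(-4\right)}{6} = - \frac{4 \left(-4\right)}{6} = \left(- \frac{1}{6}\right) \left(-16\right) = \frac{8}{3} \approx 2.6667$)
$g = 328$ ($g = \frac{2514 - 874}{5} = \frac{1}{5} \cdot 1640 = 328$)
$c{\left(S,B \right)} = - \frac{6 B}{S}$ ($c{\left(S,B \right)} = - \frac{6}{S} B = - \frac{6 B}{S}$)
$\frac{c{\left(G,X \right)}}{g} = \frac{\left(-6\right) \frac{23}{2} \frac{1}{\frac{8}{3}}}{328} = \left(-6\right) \frac{23}{2} \cdot \frac{3}{8} \cdot \frac{1}{328} = \left(- \frac{207}{8}\right) \frac{1}{328} = - \frac{207}{2624}$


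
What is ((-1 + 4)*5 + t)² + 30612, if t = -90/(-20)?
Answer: 123969/4 ≈ 30992.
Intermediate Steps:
t = 9/2 (t = -90*(-1/20) = 9/2 ≈ 4.5000)
((-1 + 4)*5 + t)² + 30612 = ((-1 + 4)*5 + 9/2)² + 30612 = (3*5 + 9/2)² + 30612 = (15 + 9/2)² + 30612 = (39/2)² + 30612 = 1521/4 + 30612 = 123969/4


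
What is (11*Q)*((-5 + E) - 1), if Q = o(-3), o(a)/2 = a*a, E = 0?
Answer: -1188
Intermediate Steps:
o(a) = 2*a² (o(a) = 2*(a*a) = 2*a²)
Q = 18 (Q = 2*(-3)² = 2*9 = 18)
(11*Q)*((-5 + E) - 1) = (11*18)*((-5 + 0) - 1) = 198*(-5 - 1) = 198*(-6) = -1188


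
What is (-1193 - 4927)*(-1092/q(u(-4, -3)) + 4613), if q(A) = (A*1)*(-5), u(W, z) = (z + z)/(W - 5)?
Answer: -30236472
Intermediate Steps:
u(W, z) = 2*z/(-5 + W) (u(W, z) = (2*z)/(-5 + W) = 2*z/(-5 + W))
q(A) = -5*A (q(A) = A*(-5) = -5*A)
(-1193 - 4927)*(-1092/q(u(-4, -3)) + 4613) = (-1193 - 4927)*(-1092/((-10*(-3)/(-5 - 4))) + 4613) = -6120*(-1092/((-10*(-3)/(-9))) + 4613) = -6120*(-1092/((-10*(-3)*(-1)/9)) + 4613) = -6120*(-1092/((-5*2/3)) + 4613) = -6120*(-1092/(-10/3) + 4613) = -6120*(-1092*(-3/10) + 4613) = -6120*(1638/5 + 4613) = -6120*24703/5 = -30236472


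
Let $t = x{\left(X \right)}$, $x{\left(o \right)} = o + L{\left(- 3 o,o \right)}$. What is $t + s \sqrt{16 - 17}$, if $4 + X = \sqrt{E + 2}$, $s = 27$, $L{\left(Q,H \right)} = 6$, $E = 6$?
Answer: $2 + 2 \sqrt{2} + 27 i \approx 4.8284 + 27.0 i$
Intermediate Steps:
$X = -4 + 2 \sqrt{2}$ ($X = -4 + \sqrt{6 + 2} = -4 + \sqrt{8} = -4 + 2 \sqrt{2} \approx -1.1716$)
$x{\left(o \right)} = 6 + o$ ($x{\left(o \right)} = o + 6 = 6 + o$)
$t = 2 + 2 \sqrt{2}$ ($t = 6 - \left(4 - 2 \sqrt{2}\right) = 2 + 2 \sqrt{2} \approx 4.8284$)
$t + s \sqrt{16 - 17} = \left(2 + 2 \sqrt{2}\right) + 27 \sqrt{16 - 17} = \left(2 + 2 \sqrt{2}\right) + 27 \sqrt{-1} = \left(2 + 2 \sqrt{2}\right) + 27 i = 2 + 2 \sqrt{2} + 27 i$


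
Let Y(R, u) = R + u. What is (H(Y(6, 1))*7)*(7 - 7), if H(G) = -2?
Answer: 0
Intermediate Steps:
(H(Y(6, 1))*7)*(7 - 7) = (-2*7)*(7 - 7) = -14*0 = 0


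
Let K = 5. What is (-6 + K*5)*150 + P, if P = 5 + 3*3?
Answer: 2864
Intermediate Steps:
P = 14 (P = 5 + 9 = 14)
(-6 + K*5)*150 + P = (-6 + 5*5)*150 + 14 = (-6 + 25)*150 + 14 = 19*150 + 14 = 2850 + 14 = 2864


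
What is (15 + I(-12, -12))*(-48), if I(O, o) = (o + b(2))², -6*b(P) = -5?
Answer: -20116/3 ≈ -6705.3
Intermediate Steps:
b(P) = ⅚ (b(P) = -⅙*(-5) = ⅚)
I(O, o) = (⅚ + o)² (I(O, o) = (o + ⅚)² = (⅚ + o)²)
(15 + I(-12, -12))*(-48) = (15 + (5 + 6*(-12))²/36)*(-48) = (15 + (5 - 72)²/36)*(-48) = (15 + (1/36)*(-67)²)*(-48) = (15 + (1/36)*4489)*(-48) = (15 + 4489/36)*(-48) = (5029/36)*(-48) = -20116/3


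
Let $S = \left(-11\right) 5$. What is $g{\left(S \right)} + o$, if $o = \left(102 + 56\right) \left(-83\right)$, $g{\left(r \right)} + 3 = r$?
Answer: $-13172$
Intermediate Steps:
$S = -55$
$g{\left(r \right)} = -3 + r$
$o = -13114$ ($o = 158 \left(-83\right) = -13114$)
$g{\left(S \right)} + o = \left(-3 - 55\right) - 13114 = -58 - 13114 = -13172$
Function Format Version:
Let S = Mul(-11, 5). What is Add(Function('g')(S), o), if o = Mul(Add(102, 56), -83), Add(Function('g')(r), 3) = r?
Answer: -13172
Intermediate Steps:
S = -55
Function('g')(r) = Add(-3, r)
o = -13114 (o = Mul(158, -83) = -13114)
Add(Function('g')(S), o) = Add(Add(-3, -55), -13114) = Add(-58, -13114) = -13172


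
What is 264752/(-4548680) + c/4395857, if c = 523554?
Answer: 152208459532/2499418352345 ≈ 0.060898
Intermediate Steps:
264752/(-4548680) + c/4395857 = 264752/(-4548680) + 523554/4395857 = 264752*(-1/4548680) + 523554*(1/4395857) = -33094/568585 + 523554/4395857 = 152208459532/2499418352345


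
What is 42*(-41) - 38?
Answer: -1760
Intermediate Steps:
42*(-41) - 38 = -1722 - 38 = -1760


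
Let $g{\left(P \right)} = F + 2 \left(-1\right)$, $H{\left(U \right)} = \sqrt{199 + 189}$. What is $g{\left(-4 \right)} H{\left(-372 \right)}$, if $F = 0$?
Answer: $- 4 \sqrt{97} \approx -39.395$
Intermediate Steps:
$H{\left(U \right)} = 2 \sqrt{97}$ ($H{\left(U \right)} = \sqrt{388} = 2 \sqrt{97}$)
$g{\left(P \right)} = -2$ ($g{\left(P \right)} = 0 + 2 \left(-1\right) = 0 - 2 = -2$)
$g{\left(-4 \right)} H{\left(-372 \right)} = - 2 \cdot 2 \sqrt{97} = - 4 \sqrt{97}$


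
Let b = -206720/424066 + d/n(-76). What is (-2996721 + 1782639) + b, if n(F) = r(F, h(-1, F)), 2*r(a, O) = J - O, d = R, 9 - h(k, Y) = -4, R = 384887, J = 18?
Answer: -1123910269788/1060165 ≈ -1.0601e+6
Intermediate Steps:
h(k, Y) = 13 (h(k, Y) = 9 - 1*(-4) = 9 + 4 = 13)
d = 384887
r(a, O) = 9 - O/2 (r(a, O) = (18 - O)/2 = 9 - O/2)
n(F) = 5/2 (n(F) = 9 - 1/2*13 = 9 - 13/2 = 5/2)
b = 163216973742/1060165 (b = -206720/424066 + 384887/(5/2) = -206720*1/424066 + 384887*(2/5) = -103360/212033 + 769774/5 = 163216973742/1060165 ≈ 1.5395e+5)
(-2996721 + 1782639) + b = (-2996721 + 1782639) + 163216973742/1060165 = -1214082 + 163216973742/1060165 = -1123910269788/1060165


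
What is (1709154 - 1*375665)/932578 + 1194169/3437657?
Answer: 5697733532955/3205883289746 ≈ 1.7773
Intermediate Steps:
(1709154 - 1*375665)/932578 + 1194169/3437657 = (1709154 - 375665)*(1/932578) + 1194169*(1/3437657) = 1333489*(1/932578) + 1194169/3437657 = 1333489/932578 + 1194169/3437657 = 5697733532955/3205883289746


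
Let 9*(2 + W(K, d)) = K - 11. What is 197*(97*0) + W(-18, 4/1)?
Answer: -47/9 ≈ -5.2222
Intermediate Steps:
W(K, d) = -29/9 + K/9 (W(K, d) = -2 + (K - 11)/9 = -2 + (-11 + K)/9 = -2 + (-11/9 + K/9) = -29/9 + K/9)
197*(97*0) + W(-18, 4/1) = 197*(97*0) + (-29/9 + (⅑)*(-18)) = 197*0 + (-29/9 - 2) = 0 - 47/9 = -47/9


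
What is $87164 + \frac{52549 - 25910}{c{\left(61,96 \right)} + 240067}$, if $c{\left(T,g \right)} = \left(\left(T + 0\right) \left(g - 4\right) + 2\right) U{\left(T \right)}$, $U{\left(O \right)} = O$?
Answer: $\frac{50774887083}{582521} \approx 87164.0$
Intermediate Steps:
$c{\left(T,g \right)} = T \left(2 + T \left(-4 + g\right)\right)$ ($c{\left(T,g \right)} = \left(\left(T + 0\right) \left(g - 4\right) + 2\right) T = \left(T \left(-4 + g\right) + 2\right) T = \left(2 + T \left(-4 + g\right)\right) T = T \left(2 + T \left(-4 + g\right)\right)$)
$87164 + \frac{52549 - 25910}{c{\left(61,96 \right)} + 240067} = 87164 + \frac{52549 - 25910}{61 \left(2 - 244 + 61 \cdot 96\right) + 240067} = 87164 + \frac{26639}{61 \left(2 - 244 + 5856\right) + 240067} = 87164 + \frac{26639}{61 \cdot 5614 + 240067} = 87164 + \frac{26639}{342454 + 240067} = 87164 + \frac{26639}{582521} = \frac{50774887083}{582521}$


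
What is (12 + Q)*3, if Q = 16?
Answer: 84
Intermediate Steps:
(12 + Q)*3 = (12 + 16)*3 = 28*3 = 84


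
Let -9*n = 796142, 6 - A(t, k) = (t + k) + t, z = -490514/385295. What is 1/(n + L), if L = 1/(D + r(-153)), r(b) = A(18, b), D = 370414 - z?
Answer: -1284898895361/113662441813254263 ≈ -1.1305e-5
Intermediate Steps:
z = -490514/385295 (z = -490514*1/385295 = -490514/385295 ≈ -1.2731)
A(t, k) = 6 - k - 2*t (A(t, k) = 6 - ((t + k) + t) = 6 - ((k + t) + t) = 6 - (k + 2*t) = 6 + (-k - 2*t) = 6 - k - 2*t)
D = 142719152644/385295 (D = 370414 - 1*(-490514/385295) = 370414 + 490514/385295 = 142719152644/385295 ≈ 3.7042e+5)
r(b) = -30 - b (r(b) = 6 - b - 2*18 = 6 - b - 36 = -30 - b)
L = 385295/142766543929 (L = 1/(142719152644/385295 + (-30 - 1*(-153))) = 1/(142719152644/385295 + (-30 + 153)) = 1/(142719152644/385295 + 123) = 1/(142766543929/385295) = 385295/142766543929 ≈ 2.6988e-6)
n = -796142/9 (n = -1/9*796142 = -796142/9 ≈ -88460.)
1/(n + L) = 1/(-796142/9 + 385295/142766543929) = 1/(-113662441813254263/1284898895361) = -1284898895361/113662441813254263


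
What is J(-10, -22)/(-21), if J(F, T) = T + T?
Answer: 44/21 ≈ 2.0952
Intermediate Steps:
J(F, T) = 2*T
J(-10, -22)/(-21) = (2*(-22))/(-21) = -44*(-1/21) = 44/21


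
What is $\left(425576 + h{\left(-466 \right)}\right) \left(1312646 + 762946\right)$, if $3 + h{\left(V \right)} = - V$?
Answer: $884283140088$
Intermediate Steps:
$h{\left(V \right)} = -3 - V$
$\left(425576 + h{\left(-466 \right)}\right) \left(1312646 + 762946\right) = \left(425576 - -463\right) \left(1312646 + 762946\right) = \left(425576 + \left(-3 + 466\right)\right) 2075592 = \left(425576 + 463\right) 2075592 = 426039 \cdot 2075592 = 884283140088$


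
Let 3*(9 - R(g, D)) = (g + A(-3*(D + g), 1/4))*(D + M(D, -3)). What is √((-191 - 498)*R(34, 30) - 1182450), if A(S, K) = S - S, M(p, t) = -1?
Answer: I*√8659797/3 ≈ 980.92*I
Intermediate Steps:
A(S, K) = 0
R(g, D) = 9 - g*(-1 + D)/3 (R(g, D) = 9 - (g + 0)*(D - 1)/3 = 9 - g*(-1 + D)/3)
√((-191 - 498)*R(34, 30) - 1182450) = √((-191 - 498)*(9 + (⅓)*34 - ⅓*30*34) - 1182450) = √(-689*(9 + 34/3 - 340) - 1182450) = √(-689*(-959/3) - 1182450) = √(660751/3 - 1182450) = √(-2886599/3) = I*√8659797/3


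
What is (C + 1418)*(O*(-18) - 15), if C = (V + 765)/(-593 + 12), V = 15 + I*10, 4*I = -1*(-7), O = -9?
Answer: 34568541/166 ≈ 2.0824e+5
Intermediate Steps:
I = 7/4 (I = (-1*(-7))/4 = (1/4)*7 = 7/4 ≈ 1.7500)
V = 65/2 (V = 15 + (7/4)*10 = 15 + 35/2 = 65/2 ≈ 32.500)
C = -1595/1162 (C = (65/2 + 765)/(-593 + 12) = (1595/2)/(-581) = (1595/2)*(-1/581) = -1595/1162 ≈ -1.3726)
(C + 1418)*(O*(-18) - 15) = (-1595/1162 + 1418)*(-9*(-18) - 15) = 1646121*(162 - 15)/1162 = (1646121/1162)*147 = 34568541/166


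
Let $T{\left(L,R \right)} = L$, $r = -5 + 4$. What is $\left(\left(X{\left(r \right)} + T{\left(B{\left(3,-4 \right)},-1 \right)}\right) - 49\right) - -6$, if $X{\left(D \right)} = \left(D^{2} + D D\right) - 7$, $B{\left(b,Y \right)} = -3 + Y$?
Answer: $-55$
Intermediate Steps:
$r = -1$
$X{\left(D \right)} = -7 + 2 D^{2}$ ($X{\left(D \right)} = \left(D^{2} + D^{2}\right) - 7 = 2 D^{2} - 7 = -7 + 2 D^{2}$)
$\left(\left(X{\left(r \right)} + T{\left(B{\left(3,-4 \right)},-1 \right)}\right) - 49\right) - -6 = \left(\left(\left(-7 + 2 \left(-1\right)^{2}\right) - 7\right) - 49\right) - -6 = \left(\left(\left(-7 + 2 \cdot 1\right) - 7\right) - 49\right) + 6 = \left(\left(\left(-7 + 2\right) - 7\right) - 49\right) + 6 = \left(\left(-5 - 7\right) - 49\right) + 6 = \left(-12 - 49\right) + 6 = -61 + 6 = -55$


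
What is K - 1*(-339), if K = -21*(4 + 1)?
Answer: 234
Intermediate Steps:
K = -105 (K = -21*5 = -105)
K - 1*(-339) = -105 - 1*(-339) = -105 + 339 = 234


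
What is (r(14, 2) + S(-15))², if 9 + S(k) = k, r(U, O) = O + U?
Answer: 64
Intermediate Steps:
S(k) = -9 + k
(r(14, 2) + S(-15))² = ((2 + 14) + (-9 - 15))² = (16 - 24)² = (-8)² = 64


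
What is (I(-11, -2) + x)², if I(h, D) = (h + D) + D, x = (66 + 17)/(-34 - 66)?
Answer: 2505889/10000 ≈ 250.59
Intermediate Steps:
x = -83/100 (x = 83/(-100) = 83*(-1/100) = -83/100 ≈ -0.83000)
I(h, D) = h + 2*D (I(h, D) = (D + h) + D = h + 2*D)
(I(-11, -2) + x)² = ((-11 + 2*(-2)) - 83/100)² = ((-11 - 4) - 83/100)² = (-15 - 83/100)² = (-1583/100)² = 2505889/10000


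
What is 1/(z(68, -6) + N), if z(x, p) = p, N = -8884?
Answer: -1/8890 ≈ -0.00011249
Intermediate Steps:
1/(z(68, -6) + N) = 1/(-6 - 8884) = 1/(-8890) = -1/8890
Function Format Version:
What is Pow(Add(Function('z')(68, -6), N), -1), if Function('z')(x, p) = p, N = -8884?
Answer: Rational(-1, 8890) ≈ -0.00011249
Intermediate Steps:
Pow(Add(Function('z')(68, -6), N), -1) = Pow(Add(-6, -8884), -1) = Pow(-8890, -1) = Rational(-1, 8890)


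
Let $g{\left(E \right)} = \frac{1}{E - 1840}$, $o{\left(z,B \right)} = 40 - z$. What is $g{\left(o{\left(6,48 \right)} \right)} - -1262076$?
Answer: $\frac{2279309255}{1806} \approx 1.2621 \cdot 10^{6}$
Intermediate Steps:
$g{\left(E \right)} = \frac{1}{-1840 + E}$
$g{\left(o{\left(6,48 \right)} \right)} - -1262076 = \frac{1}{-1840 + \left(40 - 6\right)} - -1262076 = \frac{1}{-1840 + \left(40 - 6\right)} + 1262076 = \frac{1}{-1840 + 34} + 1262076 = \frac{1}{-1806} + 1262076 = - \frac{1}{1806} + 1262076 = \frac{2279309255}{1806}$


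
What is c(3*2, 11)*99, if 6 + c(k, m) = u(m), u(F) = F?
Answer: 495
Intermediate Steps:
c(k, m) = -6 + m
c(3*2, 11)*99 = (-6 + 11)*99 = 5*99 = 495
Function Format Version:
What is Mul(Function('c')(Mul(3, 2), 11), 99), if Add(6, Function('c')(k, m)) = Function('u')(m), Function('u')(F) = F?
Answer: 495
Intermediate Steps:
Function('c')(k, m) = Add(-6, m)
Mul(Function('c')(Mul(3, 2), 11), 99) = Mul(Add(-6, 11), 99) = Mul(5, 99) = 495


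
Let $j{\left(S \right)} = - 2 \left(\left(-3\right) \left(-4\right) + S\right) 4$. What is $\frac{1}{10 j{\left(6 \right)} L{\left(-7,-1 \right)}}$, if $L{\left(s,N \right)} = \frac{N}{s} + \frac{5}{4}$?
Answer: $- \frac{7}{14040} \approx -0.00049858$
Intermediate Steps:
$L{\left(s,N \right)} = \frac{5}{4} + \frac{N}{s}$ ($L{\left(s,N \right)} = \frac{N}{s} + 5 \cdot \frac{1}{4} = \frac{N}{s} + \frac{5}{4} = \frac{5}{4} + \frac{N}{s}$)
$j{\left(S \right)} = -96 - 8 S$ ($j{\left(S \right)} = - 2 \left(12 + S\right) 4 = \left(-24 - 2 S\right) 4 = -96 - 8 S$)
$\frac{1}{10 j{\left(6 \right)} L{\left(-7,-1 \right)}} = \frac{1}{10 \left(-96 - 48\right) \left(\frac{5}{4} - \frac{1}{-7}\right)} = \frac{1}{10 \left(-96 - 48\right) \left(\frac{5}{4} - - \frac{1}{7}\right)} = \frac{1}{10 \left(-144\right) \left(\frac{5}{4} + \frac{1}{7}\right)} = \frac{1}{\left(-1440\right) \frac{39}{28}} = \frac{1}{- \frac{14040}{7}} = - \frac{7}{14040}$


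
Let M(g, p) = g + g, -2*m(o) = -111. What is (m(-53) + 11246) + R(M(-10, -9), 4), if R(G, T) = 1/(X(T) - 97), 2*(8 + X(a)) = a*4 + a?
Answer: 2147283/190 ≈ 11301.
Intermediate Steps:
m(o) = 111/2 (m(o) = -½*(-111) = 111/2)
X(a) = -8 + 5*a/2 (X(a) = -8 + (a*4 + a)/2 = -8 + (4*a + a)/2 = -8 + (5*a)/2 = -8 + 5*a/2)
M(g, p) = 2*g
R(G, T) = 1/(-105 + 5*T/2) (R(G, T) = 1/((-8 + 5*T/2) - 97) = 1/(-105 + 5*T/2))
(m(-53) + 11246) + R(M(-10, -9), 4) = (111/2 + 11246) + 2/(5*(-42 + 4)) = 22603/2 + (⅖)/(-38) = 22603/2 + (⅖)*(-1/38) = 22603/2 - 1/95 = 2147283/190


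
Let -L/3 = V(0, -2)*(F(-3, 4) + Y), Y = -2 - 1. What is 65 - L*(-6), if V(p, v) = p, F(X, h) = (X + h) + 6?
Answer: 65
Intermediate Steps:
Y = -3
F(X, h) = 6 + X + h
L = 0 (L = -0*((6 - 3 + 4) - 3) = -0*(7 - 3) = -0*4 = -3*0 = 0)
65 - L*(-6) = 65 - 1*0*(-6) = 65 + 0*(-6) = 65 + 0 = 65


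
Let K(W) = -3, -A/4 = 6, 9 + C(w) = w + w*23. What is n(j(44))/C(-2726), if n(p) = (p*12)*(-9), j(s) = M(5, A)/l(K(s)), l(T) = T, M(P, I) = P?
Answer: -60/21811 ≈ -0.0027509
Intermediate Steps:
C(w) = -9 + 24*w (C(w) = -9 + (w + w*23) = -9 + (w + 23*w) = -9 + 24*w)
A = -24 (A = -4*6 = -24)
j(s) = -5/3 (j(s) = 5/(-3) = 5*(-1/3) = -5/3)
n(p) = -108*p (n(p) = (12*p)*(-9) = -108*p)
n(j(44))/C(-2726) = (-108*(-5/3))/(-9 + 24*(-2726)) = 180/(-9 - 65424) = 180/(-65433) = 180*(-1/65433) = -60/21811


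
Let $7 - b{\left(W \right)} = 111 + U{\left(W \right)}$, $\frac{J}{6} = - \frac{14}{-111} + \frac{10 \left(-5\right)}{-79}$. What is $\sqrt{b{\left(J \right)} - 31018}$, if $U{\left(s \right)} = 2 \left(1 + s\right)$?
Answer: $\frac{2 i \sqrt{66499767037}}{2923} \approx 176.45 i$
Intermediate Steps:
$U{\left(s \right)} = 2 + 2 s$
$J = \frac{13312}{2923}$ ($J = 6 \left(- \frac{14}{-111} + \frac{10 \left(-5\right)}{-79}\right) = 6 \left(\left(-14\right) \left(- \frac{1}{111}\right) - - \frac{50}{79}\right) = 6 \left(\frac{14}{111} + \frac{50}{79}\right) = 6 \cdot \frac{6656}{8769} = \frac{13312}{2923} \approx 4.5542$)
$b{\left(W \right)} = -106 - 2 W$ ($b{\left(W \right)} = 7 - \left(111 + \left(2 + 2 W\right)\right) = 7 - \left(113 + 2 W\right) = -106 - 2 W$)
$\sqrt{b{\left(J \right)} - 31018} = \sqrt{\left(-106 - \frac{26624}{2923}\right) - 31018} = \sqrt{- \frac{336462}{2923} - 31018} = \sqrt{- \frac{91002076}{2923}} = \frac{2 i \sqrt{66499767037}}{2923}$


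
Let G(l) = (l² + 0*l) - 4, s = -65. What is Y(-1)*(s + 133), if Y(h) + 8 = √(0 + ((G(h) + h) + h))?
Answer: -544 + 68*I*√5 ≈ -544.0 + 152.05*I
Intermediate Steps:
G(l) = -4 + l² (G(l) = (l² + 0) - 4 = l² - 4 = -4 + l²)
Y(h) = -8 + √(-4 + h² + 2*h) (Y(h) = -8 + √(0 + (((-4 + h²) + h) + h)) = -8 + √(0 + ((-4 + h + h²) + h)) = -8 + √(0 + (-4 + h² + 2*h)) = -8 + √(-4 + h² + 2*h))
Y(-1)*(s + 133) = (-8 + √(-4 + (-1)² + 2*(-1)))*(-65 + 133) = (-8 + √(-4 + 1 - 2))*68 = (-8 + √(-5))*68 = (-8 + I*√5)*68 = -544 + 68*I*√5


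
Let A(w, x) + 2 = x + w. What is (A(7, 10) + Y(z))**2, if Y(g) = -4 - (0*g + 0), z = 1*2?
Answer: 121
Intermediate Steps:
z = 2
Y(g) = -4 (Y(g) = -4 - (0 + 0) = -4 - 1*0 = -4 + 0 = -4)
A(w, x) = -2 + w + x (A(w, x) = -2 + (x + w) = -2 + (w + x) = -2 + w + x)
(A(7, 10) + Y(z))**2 = ((-2 + 7 + 10) - 4)**2 = (15 - 4)**2 = 11**2 = 121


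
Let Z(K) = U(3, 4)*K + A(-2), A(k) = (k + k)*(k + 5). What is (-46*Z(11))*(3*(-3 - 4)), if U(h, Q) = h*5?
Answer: 147798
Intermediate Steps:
U(h, Q) = 5*h
A(k) = 2*k*(5 + k) (A(k) = (2*k)*(5 + k) = 2*k*(5 + k))
Z(K) = -12 + 15*K (Z(K) = (5*3)*K + 2*(-2)*(5 - 2) = 15*K + 2*(-2)*3 = 15*K - 12 = -12 + 15*K)
(-46*Z(11))*(3*(-3 - 4)) = (-46*(-12 + 15*11))*(3*(-3 - 4)) = (-46*(-12 + 165))*(3*(-7)) = -46*153*(-21) = -7038*(-21) = 147798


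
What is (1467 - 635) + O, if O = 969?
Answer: 1801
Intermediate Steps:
(1467 - 635) + O = (1467 - 635) + 969 = 832 + 969 = 1801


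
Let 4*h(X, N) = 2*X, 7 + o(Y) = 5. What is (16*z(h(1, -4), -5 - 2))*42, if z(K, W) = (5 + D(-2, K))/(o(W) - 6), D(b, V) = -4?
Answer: -84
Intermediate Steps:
o(Y) = -2 (o(Y) = -7 + 5 = -2)
h(X, N) = X/2 (h(X, N) = (2*X)/4 = X/2)
z(K, W) = -⅛ (z(K, W) = (5 - 4)/(-2 - 6) = 1/(-8) = 1*(-⅛) = -⅛)
(16*z(h(1, -4), -5 - 2))*42 = (16*(-⅛))*42 = -2*42 = -84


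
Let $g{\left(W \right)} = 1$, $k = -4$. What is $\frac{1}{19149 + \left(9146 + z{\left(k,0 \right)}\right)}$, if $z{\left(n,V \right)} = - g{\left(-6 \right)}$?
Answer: $\frac{1}{28294} \approx 3.5343 \cdot 10^{-5}$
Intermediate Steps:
$z{\left(n,V \right)} = -1$ ($z{\left(n,V \right)} = \left(-1\right) 1 = -1$)
$\frac{1}{19149 + \left(9146 + z{\left(k,0 \right)}\right)} = \frac{1}{19149 + \left(9146 - 1\right)} = \frac{1}{19149 + 9145} = \frac{1}{28294}$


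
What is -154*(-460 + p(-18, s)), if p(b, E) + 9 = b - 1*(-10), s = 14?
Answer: 73458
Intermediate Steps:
p(b, E) = 1 + b (p(b, E) = -9 + (b - 1*(-10)) = -9 + (b + 10) = -9 + (10 + b) = 1 + b)
-154*(-460 + p(-18, s)) = -154*(-460 + (1 - 18)) = -154*(-460 - 17) = -154*(-477) = 73458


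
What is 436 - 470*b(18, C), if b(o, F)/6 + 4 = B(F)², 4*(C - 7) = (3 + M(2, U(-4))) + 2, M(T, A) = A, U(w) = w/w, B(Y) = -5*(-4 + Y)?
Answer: -1415909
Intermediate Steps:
B(Y) = 20 - 5*Y
U(w) = 1
C = 17/2 (C = 7 + ((3 + 1) + 2)/4 = 7 + (4 + 2)/4 = 7 + (¼)*6 = 7 + 3/2 = 17/2 ≈ 8.5000)
b(o, F) = -24 + 6*(20 - 5*F)²
436 - 470*b(18, C) = 436 - 470*(-24 + 150*(-4 + 17/2)²) = 436 - 470*(-24 + 150*(9/2)²) = 436 - 470*(-24 + 150*(81/4)) = 436 - 470*(-24 + 6075/2) = 436 - 470*6027/2 = 436 - 1416345 = -1415909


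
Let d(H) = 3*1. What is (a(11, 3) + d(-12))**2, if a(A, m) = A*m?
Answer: 1296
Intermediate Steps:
d(H) = 3
(a(11, 3) + d(-12))**2 = (11*3 + 3)**2 = (33 + 3)**2 = 36**2 = 1296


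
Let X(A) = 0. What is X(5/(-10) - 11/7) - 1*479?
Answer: -479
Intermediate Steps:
X(5/(-10) - 11/7) - 1*479 = 0 - 1*479 = 0 - 479 = -479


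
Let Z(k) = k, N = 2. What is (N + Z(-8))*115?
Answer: -690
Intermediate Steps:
(N + Z(-8))*115 = (2 - 8)*115 = -6*115 = -690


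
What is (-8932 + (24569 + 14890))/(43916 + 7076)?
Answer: 30527/50992 ≈ 0.59866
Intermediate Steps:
(-8932 + (24569 + 14890))/(43916 + 7076) = (-8932 + 39459)/50992 = 30527*(1/50992) = 30527/50992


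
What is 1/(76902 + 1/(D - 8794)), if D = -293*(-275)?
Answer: 71781/5520102463 ≈ 1.3004e-5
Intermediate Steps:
D = 80575
1/(76902 + 1/(D - 8794)) = 1/(76902 + 1/(80575 - 8794)) = 1/(76902 + 1/71781) = 1/(5520102463/71781) = 71781/5520102463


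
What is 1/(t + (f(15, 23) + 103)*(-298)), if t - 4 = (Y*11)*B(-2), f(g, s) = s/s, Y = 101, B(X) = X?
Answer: -1/33210 ≈ -3.0111e-5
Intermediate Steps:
f(g, s) = 1
t = -2218 (t = 4 + (101*11)*(-2) = 4 + 1111*(-2) = 4 - 2222 = -2218)
1/(t + (f(15, 23) + 103)*(-298)) = 1/(-2218 + (1 + 103)*(-298)) = 1/(-2218 + 104*(-298)) = 1/(-2218 - 30992) = 1/(-33210) = -1/33210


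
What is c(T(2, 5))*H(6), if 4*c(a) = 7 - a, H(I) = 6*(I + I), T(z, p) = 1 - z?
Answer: 144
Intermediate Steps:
H(I) = 12*I (H(I) = 6*(2*I) = 12*I)
c(a) = 7/4 - a/4 (c(a) = (7 - a)/4 = 7/4 - a/4)
c(T(2, 5))*H(6) = (7/4 - (1 - 1*2)/4)*(12*6) = (7/4 - (1 - 2)/4)*72 = (7/4 - ¼*(-1))*72 = (7/4 + ¼)*72 = 2*72 = 144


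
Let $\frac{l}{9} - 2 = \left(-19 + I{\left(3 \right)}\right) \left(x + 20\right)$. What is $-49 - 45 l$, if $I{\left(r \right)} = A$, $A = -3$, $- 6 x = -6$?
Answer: $186251$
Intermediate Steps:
$x = 1$ ($x = \left(- \frac{1}{6}\right) \left(-6\right) = 1$)
$I{\left(r \right)} = -3$
$l = -4140$ ($l = 18 + 9 \left(-19 - 3\right) \left(1 + 20\right) = 18 + 9 \left(\left(-22\right) 21\right) = 18 + 9 \left(-462\right) = 18 - 4158 = -4140$)
$-49 - 45 l = -49 - -186300 = -49 + 186300 = 186251$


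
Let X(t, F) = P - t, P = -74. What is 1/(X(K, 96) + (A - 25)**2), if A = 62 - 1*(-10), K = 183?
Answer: 1/1952 ≈ 0.00051230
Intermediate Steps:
A = 72 (A = 62 + 10 = 72)
X(t, F) = -74 - t
1/(X(K, 96) + (A - 25)**2) = 1/((-74 - 1*183) + (72 - 25)**2) = 1/((-74 - 183) + 47**2) = 1/(-257 + 2209) = 1/1952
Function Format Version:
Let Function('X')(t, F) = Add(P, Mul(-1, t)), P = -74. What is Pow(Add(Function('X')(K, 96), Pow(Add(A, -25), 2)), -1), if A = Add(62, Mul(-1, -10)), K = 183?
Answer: Rational(1, 1952) ≈ 0.00051230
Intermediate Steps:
A = 72 (A = Add(62, 10) = 72)
Function('X')(t, F) = Add(-74, Mul(-1, t))
Pow(Add(Function('X')(K, 96), Pow(Add(A, -25), 2)), -1) = Pow(Add(Add(-74, Mul(-1, 183)), Pow(Add(72, -25), 2)), -1) = Pow(Add(Add(-74, -183), Pow(47, 2)), -1) = Pow(Add(-257, 2209), -1) = Pow(1952, -1) = Rational(1, 1952)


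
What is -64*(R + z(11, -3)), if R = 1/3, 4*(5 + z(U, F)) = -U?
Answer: 1424/3 ≈ 474.67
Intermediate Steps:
z(U, F) = -5 - U/4 (z(U, F) = -5 + (-U)/4 = -5 - U/4)
R = ⅓ ≈ 0.33333
-64*(R + z(11, -3)) = -64*(⅓ + (-5 - ¼*11)) = -64*(⅓ + (-5 - 11/4)) = -64*(⅓ - 31/4) = -64*(-89/12) = 1424/3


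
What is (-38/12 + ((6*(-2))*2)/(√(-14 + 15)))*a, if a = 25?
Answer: -4075/6 ≈ -679.17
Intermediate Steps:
(-38/12 + ((6*(-2))*2)/(√(-14 + 15)))*a = (-38/12 + ((6*(-2))*2)/(√(-14 + 15)))*25 = (-38*1/12 + (-12*2)/(√1))*25 = (-19/6 - 24/1)*25 = (-19/6 - 24*1)*25 = (-19/6 - 24)*25 = -163/6*25 = -4075/6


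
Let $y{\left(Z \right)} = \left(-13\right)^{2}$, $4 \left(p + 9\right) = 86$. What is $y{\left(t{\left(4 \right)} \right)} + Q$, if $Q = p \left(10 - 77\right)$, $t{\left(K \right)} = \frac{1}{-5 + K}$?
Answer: $- \frac{1337}{2} \approx -668.5$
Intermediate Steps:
$p = \frac{25}{2}$ ($p = -9 + \frac{1}{4} \cdot 86 = -9 + \frac{43}{2} = \frac{25}{2} \approx 12.5$)
$Q = - \frac{1675}{2}$ ($Q = \frac{25 \left(10 - 77\right)}{2} = \frac{25}{2} \left(-67\right) = - \frac{1675}{2} \approx -837.5$)
$y{\left(Z \right)} = 169$
$y{\left(t{\left(4 \right)} \right)} + Q = 169 - \frac{1675}{2} = - \frac{1337}{2}$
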